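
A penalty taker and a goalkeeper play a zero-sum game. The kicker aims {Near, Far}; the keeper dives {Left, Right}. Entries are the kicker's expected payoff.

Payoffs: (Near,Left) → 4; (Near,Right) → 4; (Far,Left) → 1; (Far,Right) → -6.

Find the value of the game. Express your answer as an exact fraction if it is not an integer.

4

Row minima: Near → 4, Far → -6; maximin = 4.
Column maxima: Left → 4, Right → 4; minimax = 4.
Since maximin = minimax = 4, there is a saddle point and the value is 4.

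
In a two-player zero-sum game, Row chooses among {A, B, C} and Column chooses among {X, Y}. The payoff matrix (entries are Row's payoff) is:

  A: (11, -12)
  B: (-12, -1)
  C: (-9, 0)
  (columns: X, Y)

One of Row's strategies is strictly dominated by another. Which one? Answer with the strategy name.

B

C gives a strictly higher payoff than B against every column: -9 > -12, 0 > -1.
So B is strictly dominated and Row never plays it.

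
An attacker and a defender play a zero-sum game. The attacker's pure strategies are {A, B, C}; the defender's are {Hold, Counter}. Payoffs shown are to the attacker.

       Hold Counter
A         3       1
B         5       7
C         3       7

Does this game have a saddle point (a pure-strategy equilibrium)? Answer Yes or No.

Yes

Row minima: A → 1, B → 5, C → 3; maximin = 5.
Column maxima: Hold → 5, Counter → 7; minimax = 5.
maximin = minimax = 5, so a saddle point exists.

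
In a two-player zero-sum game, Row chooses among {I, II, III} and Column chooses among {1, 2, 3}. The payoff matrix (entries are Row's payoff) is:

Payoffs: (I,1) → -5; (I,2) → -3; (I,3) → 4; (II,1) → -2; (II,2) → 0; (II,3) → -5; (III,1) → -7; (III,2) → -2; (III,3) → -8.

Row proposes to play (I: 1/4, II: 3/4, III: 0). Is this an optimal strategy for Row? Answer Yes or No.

Yes

Against 1 this mix gives (1/4)·(-5) + (3/4)·(-2) = -11/4.
Against 2 this mix gives (1/4)·(-3) + (3/4)·0 = -3/4.
Against 3 this mix gives (1/4)·4 + (3/4)·(-5) = -11/4.
All of Column's active replies (1, 3) yield -11/4, and no column does worse for Row. The mix makes Column indifferent and guarantees -11/4, so it is optimal.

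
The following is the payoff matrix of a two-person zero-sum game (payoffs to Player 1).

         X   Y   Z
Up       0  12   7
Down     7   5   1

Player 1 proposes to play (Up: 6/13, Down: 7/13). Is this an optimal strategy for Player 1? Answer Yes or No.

Against X this mix gives (6/13)·0 + (7/13)·7 = 49/13.
Against Y this mix gives (6/13)·12 + (7/13)·5 = 107/13.
Against Z this mix gives (6/13)·7 + (7/13)·1 = 49/13.
All of Player 2's active replies (X, Z) yield 49/13, and no column does worse for Player 1. The mix makes Player 2 indifferent and guarantees 49/13, so it is optimal.

Yes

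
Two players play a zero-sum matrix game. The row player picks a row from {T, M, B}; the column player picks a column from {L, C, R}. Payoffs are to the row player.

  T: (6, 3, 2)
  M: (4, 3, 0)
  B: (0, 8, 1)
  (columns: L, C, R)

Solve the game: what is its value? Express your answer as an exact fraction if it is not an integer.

Row minima: T → 2, M → 0, B → 0; maximin = 2.
Column maxima: L → 6, C → 8, R → 2; minimax = 2.
Since maximin = minimax = 2, there is a saddle point and the value is 2.

2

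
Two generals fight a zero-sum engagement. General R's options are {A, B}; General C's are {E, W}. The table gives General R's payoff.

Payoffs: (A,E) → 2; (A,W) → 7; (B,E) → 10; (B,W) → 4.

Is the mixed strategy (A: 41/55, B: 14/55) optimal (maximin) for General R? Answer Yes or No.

No

Against E this mix gives (41/55)·2 + (14/55)·10 = 222/55.
Against W this mix gives (41/55)·7 + (14/55)·4 = 343/55.
General C will play E, holding General R to 222/55. Shifting weight toward the row that does better against E would raise this floor (the equalizing mix achieves 62/11 against both E and W), so the proposed strategy is not optimal.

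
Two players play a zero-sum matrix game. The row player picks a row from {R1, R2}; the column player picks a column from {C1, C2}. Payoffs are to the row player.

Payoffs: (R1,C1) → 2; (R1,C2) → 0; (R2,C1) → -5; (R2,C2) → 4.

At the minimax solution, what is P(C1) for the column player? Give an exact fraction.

4/11

Row minima: R1 → 0, R2 → -5; maximin = 0.
Column maxima: C1 → 2, C2 → 4; minimax = 2.
0 ≠ 2, so there is no saddle point; optimal play is mixed.
Let the row player play R1 with probability p. Expected payoff against C1: 2p + (-5)(1−p) = 7p − 5; against C2: 0p + 4(1−p) = −4p + 4.
Setting these equal: 7p − 5 = −4p + 4 ⇒ 11p = 9 ⇒ p = 9/11, and the value is (7)·(9/11) − 5 = 8/11.
For the column player: with q = P(C1), equating R1's and R2's payoffs gives 2q = −9q + 4 ⇒ q = 4/11.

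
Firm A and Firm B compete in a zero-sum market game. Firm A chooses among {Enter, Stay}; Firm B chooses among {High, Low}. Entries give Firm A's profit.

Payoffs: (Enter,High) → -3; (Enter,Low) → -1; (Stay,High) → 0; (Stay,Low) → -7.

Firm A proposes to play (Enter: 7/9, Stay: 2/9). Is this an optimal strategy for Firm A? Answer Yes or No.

Against High this mix gives (7/9)·(-3) + (2/9)·0 = -7/3.
Against Low this mix gives (7/9)·(-1) + (2/9)·(-7) = -7/3.
All of Firm B's active replies (High, Low) yield -7/3, and no column does worse for Firm A. The mix makes Firm B indifferent and guarantees -7/3, so it is optimal.

Yes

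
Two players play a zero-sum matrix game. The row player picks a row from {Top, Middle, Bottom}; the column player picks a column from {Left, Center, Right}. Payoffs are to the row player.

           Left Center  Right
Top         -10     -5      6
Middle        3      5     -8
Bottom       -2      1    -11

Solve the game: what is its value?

Row minima: Top → -10, Middle → -8, Bottom → -11; maximin = -8.
Column maxima: Left → 3, Center → 5, Right → 6; minimax = 3.
-8 ≠ 3, so there is no saddle point; optimal play is mixed.
Bottom is strictly dominated by Middle, so the row player never plays it.
Center is strictly dominated by Left (it gives the row player strictly more in every row), so the column player never plays it.
On the remaining 2×2 (Top, Middle vs Left, Right):
Let the row player play Top with probability p. Expected payoff against Left: (-10)p + 3(1−p) = −13p + 3; against Right: 6p + (-8)(1−p) = 14p − 8.
Setting these equal: −13p + 3 = 14p − 8 ⇒ −27p = -11 ⇒ p = 11/27, and the value is (-13)·(11/27) + 3 = -62/27.
For the column player: with q = P(Left), equating Top's and Middle's payoffs gives −16q + 6 = 11q − 8 ⇒ q = 14/27.

-62/27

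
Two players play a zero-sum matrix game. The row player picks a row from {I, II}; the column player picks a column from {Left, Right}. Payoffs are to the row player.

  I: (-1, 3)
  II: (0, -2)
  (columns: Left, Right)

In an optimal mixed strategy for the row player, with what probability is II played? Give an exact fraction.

2/3

Row minima: I → -1, II → -2; maximin = -1.
Column maxima: Left → 0, Right → 3; minimax = 0.
-1 ≠ 0, so there is no saddle point; optimal play is mixed.
Let the row player play I with probability p. Expected payoff against Left: (-1)p + 0(1−p) = −p; against Right: 3p + (-2)(1−p) = 5p − 2.
Setting these equal: −p = 5p − 2 ⇒ −6p = -2 ⇒ p = 1/3, and the value is (-1)·(1/3) = -1/3.
For the column player: with q = P(Left), equating I's and II's payoffs gives −4q + 3 = 2q − 2 ⇒ q = 5/6.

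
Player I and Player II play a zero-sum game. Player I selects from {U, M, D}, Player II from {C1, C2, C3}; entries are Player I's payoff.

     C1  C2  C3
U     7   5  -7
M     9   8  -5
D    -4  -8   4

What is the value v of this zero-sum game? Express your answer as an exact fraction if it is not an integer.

Row minima: U → -7, M → -5, D → -8; maximin = -5.
Column maxima: C1 → 9, C2 → 8, C3 → 4; minimax = 4.
-5 ≠ 4, so there is no saddle point; optimal play is mixed.
U is strictly dominated by M, so Player I never plays it.
C1 is strictly dominated by C2 (it gives Player I strictly more in every row), so Player II never plays it.
On the remaining 2×2 (M, D vs C2, C3):
Let Player I play M with probability p. Expected payoff against C2: 8p + (-8)(1−p) = 16p − 8; against C3: (-5)p + 4(1−p) = −9p + 4.
Setting these equal: 16p − 8 = −9p + 4 ⇒ 25p = 12 ⇒ p = 12/25, and the value is (16)·(12/25) − 8 = -8/25.
For Player II: with q = P(C2), equating M's and D's payoffs gives 13q − 5 = −12q + 4 ⇒ q = 9/25.

-8/25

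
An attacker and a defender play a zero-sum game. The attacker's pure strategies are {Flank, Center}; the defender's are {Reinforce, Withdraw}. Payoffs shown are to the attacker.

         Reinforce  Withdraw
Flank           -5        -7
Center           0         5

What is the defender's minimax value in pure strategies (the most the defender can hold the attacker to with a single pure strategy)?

0

Column maxima: Reinforce → 0, Withdraw → 5.
The smallest of these is 0.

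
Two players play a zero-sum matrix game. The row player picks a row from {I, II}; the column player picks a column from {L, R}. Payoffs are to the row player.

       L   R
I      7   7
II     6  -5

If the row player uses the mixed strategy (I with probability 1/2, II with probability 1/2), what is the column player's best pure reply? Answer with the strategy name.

R

If the column player plays L, the row player's expected payoff is (1/2)·7 + (1/2)·6 = 13/2.
If the column player plays R, the row player's expected payoff is (1/2)·7 + (1/2)·(-5) = 1.
The column player minimizes the row player's payoff; the smallest is 1, so the best response is R.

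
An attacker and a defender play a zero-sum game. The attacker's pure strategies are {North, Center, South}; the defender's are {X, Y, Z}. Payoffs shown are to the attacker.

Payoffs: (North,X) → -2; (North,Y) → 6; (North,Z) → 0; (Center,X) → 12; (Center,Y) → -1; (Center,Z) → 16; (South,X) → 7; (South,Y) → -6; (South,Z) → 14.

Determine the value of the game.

10/3

Row minima: North → -2, Center → -1, South → -6; maximin = -1.
Column maxima: X → 12, Y → 6, Z → 16; minimax = 6.
-1 ≠ 6, so there is no saddle point; optimal play is mixed.
South is strictly dominated by Center, so the attacker never plays it.
Z is strictly dominated by X (it gives the attacker strictly more in every row), so the defender never plays it.
On the remaining 2×2 (North, Center vs X, Y):
Let the attacker play North with probability p. Expected payoff against X: (-2)p + 12(1−p) = −14p + 12; against Y: 6p + (-1)(1−p) = 7p − 1.
Setting these equal: −14p + 12 = 7p − 1 ⇒ −21p = -13 ⇒ p = 13/21, and the value is (-14)·(13/21) + 12 = 10/3.
For the defender: with q = P(X), equating North's and Center's payoffs gives −8q + 6 = 13q − 1 ⇒ q = 1/3.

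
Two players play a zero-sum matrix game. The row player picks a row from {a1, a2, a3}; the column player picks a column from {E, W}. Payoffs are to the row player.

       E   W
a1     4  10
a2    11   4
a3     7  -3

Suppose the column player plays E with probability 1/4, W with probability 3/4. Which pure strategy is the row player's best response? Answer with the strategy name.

Expected payoff of a1: (1/4)·4 + (3/4)·10 = 17/2.
Expected payoff of a2: (1/4)·11 + (3/4)·4 = 23/4.
Expected payoff of a3: (1/4)·7 + (3/4)·(-3) = -1/2.
The largest is 17/2, so the row player's best response is a1.

a1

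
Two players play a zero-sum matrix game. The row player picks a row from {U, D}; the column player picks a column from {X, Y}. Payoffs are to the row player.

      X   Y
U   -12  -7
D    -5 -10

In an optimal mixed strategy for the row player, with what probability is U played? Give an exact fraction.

Row minima: U → -12, D → -10; maximin = -10.
Column maxima: X → -5, Y → -7; minimax = -7.
-10 ≠ -7, so there is no saddle point; optimal play is mixed.
Let the row player play U with probability p. Expected payoff against X: (-12)p + (-5)(1−p) = −7p − 5; against Y: (-7)p + (-10)(1−p) = 3p − 10.
Setting these equal: −7p − 5 = 3p − 10 ⇒ −10p = -5 ⇒ p = 1/2, and the value is (-7)·(1/2) − 5 = -17/2.
For the column player: with q = P(X), equating U's and D's payoffs gives −5q − 7 = 5q − 10 ⇒ q = 3/10.

1/2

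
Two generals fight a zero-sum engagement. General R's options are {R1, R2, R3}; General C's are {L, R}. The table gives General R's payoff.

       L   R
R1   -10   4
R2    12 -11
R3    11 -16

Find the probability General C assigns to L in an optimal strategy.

15/37

Row minima: R1 → -10, R2 → -11, R3 → -16; maximin = -10.
Column maxima: L → 12, R → 4; minimax = 4.
-10 ≠ 4, so there is no saddle point; optimal play is mixed.
R3 is strictly dominated by R2, so General R never plays it.
On the remaining 2×2 (R1, R2 vs L, R):
Let General R play R1 with probability p. Expected payoff against L: (-10)p + 12(1−p) = −22p + 12; against R: 4p + (-11)(1−p) = 15p − 11.
Setting these equal: −22p + 12 = 15p − 11 ⇒ −37p = -23 ⇒ p = 23/37, and the value is (-22)·(23/37) + 12 = -62/37.
For General C: with q = P(L), equating R1's and R2's payoffs gives −14q + 4 = 23q − 11 ⇒ q = 15/37.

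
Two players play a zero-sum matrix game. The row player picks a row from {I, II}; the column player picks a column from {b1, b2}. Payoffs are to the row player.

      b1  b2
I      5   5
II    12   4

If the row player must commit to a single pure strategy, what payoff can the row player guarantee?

5

Row minima: I → 5, II → 4.
The best of these is 5.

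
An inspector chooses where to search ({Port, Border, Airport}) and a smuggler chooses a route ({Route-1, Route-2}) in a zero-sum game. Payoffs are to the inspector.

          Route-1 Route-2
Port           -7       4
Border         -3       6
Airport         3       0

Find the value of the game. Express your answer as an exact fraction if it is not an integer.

Row minima: Port → -7, Border → -3, Airport → 0; maximin = 0.
Column maxima: Route-1 → 3, Route-2 → 6; minimax = 3.
0 ≠ 3, so there is no saddle point; optimal play is mixed.
Port is strictly dominated by Border, so the inspector never plays it.
On the remaining 2×2 (Border, Airport vs Route-1, Route-2):
Let the inspector play Border with probability p. Expected payoff against Route-1: (-3)p + 3(1−p) = −6p + 3; against Route-2: 6p + 0(1−p) = 6p.
Setting these equal: −6p + 3 = 6p ⇒ −12p = -3 ⇒ p = 1/4, and the value is (-6)·(1/4) + 3 = 3/2.
For the smuggler: with q = P(Route-1), equating Border's and Airport's payoffs gives −9q + 6 = 3q ⇒ q = 1/2.

3/2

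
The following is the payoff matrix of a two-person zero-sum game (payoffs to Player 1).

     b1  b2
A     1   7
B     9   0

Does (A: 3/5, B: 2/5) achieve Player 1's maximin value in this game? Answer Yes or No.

Against b1 this mix gives (3/5)·1 + (2/5)·9 = 21/5.
Against b2 this mix gives (3/5)·7 + (2/5)·0 = 21/5.
All of Player 2's active replies (b1, b2) yield 21/5, and no column does worse for Player 1. The mix makes Player 2 indifferent and guarantees 21/5, so it is optimal.

Yes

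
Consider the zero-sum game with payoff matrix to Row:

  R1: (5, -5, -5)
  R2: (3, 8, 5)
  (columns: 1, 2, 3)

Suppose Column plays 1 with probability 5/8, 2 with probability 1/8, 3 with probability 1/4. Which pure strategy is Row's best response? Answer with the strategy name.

R2

Expected payoff of R1: (5/8)·5 + (1/8)·(-5) + (1/4)·(-5) = 5/4.
Expected payoff of R2: (5/8)·3 + (1/8)·8 + (1/4)·5 = 33/8.
The largest is 33/8, so Row's best response is R2.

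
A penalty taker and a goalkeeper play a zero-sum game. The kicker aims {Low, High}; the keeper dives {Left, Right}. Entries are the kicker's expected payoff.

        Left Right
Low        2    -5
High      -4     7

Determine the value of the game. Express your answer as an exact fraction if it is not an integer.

Row minima: Low → -5, High → -4; maximin = -4.
Column maxima: Left → 2, Right → 7; minimax = 2.
-4 ≠ 2, so there is no saddle point; optimal play is mixed.
Let the kicker play Low with probability p. Expected payoff against Left: 2p + (-4)(1−p) = 6p − 4; against Right: (-5)p + 7(1−p) = −12p + 7.
Setting these equal: 6p − 4 = −12p + 7 ⇒ 18p = 11 ⇒ p = 11/18, and the value is (6)·(11/18) − 4 = -1/3.
For the keeper: with q = P(Left), equating Low's and High's payoffs gives 7q − 5 = −11q + 7 ⇒ q = 2/3.

-1/3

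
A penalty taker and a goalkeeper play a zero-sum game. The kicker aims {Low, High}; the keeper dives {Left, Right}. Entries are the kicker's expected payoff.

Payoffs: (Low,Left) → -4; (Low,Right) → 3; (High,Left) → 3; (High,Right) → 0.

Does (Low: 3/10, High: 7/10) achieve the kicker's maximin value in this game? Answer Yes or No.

Yes

Against Left this mix gives (3/10)·(-4) + (7/10)·3 = 9/10.
Against Right this mix gives (3/10)·3 + (7/10)·0 = 9/10.
All of the keeper's active replies (Left, Right) yield 9/10, and no column does worse for the kicker. The mix makes the keeper indifferent and guarantees 9/10, so it is optimal.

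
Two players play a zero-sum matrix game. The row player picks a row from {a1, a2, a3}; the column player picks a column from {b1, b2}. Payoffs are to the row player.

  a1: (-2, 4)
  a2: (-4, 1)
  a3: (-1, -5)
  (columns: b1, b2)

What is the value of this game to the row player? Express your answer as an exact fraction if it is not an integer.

Row minima: a1 → -2, a2 → -4, a3 → -5; maximin = -2.
Column maxima: b1 → -1, b2 → 4; minimax = -1.
-2 ≠ -1, so there is no saddle point; optimal play is mixed.
a2 is strictly dominated by a1, so the row player never plays it.
On the remaining 2×2 (a1, a3 vs b1, b2):
Let the row player play a1 with probability p. Expected payoff against b1: (-2)p + (-1)(1−p) = −p − 1; against b2: 4p + (-5)(1−p) = 9p − 5.
Setting these equal: −p − 1 = 9p − 5 ⇒ −10p = -4 ⇒ p = 2/5, and the value is (-1)·(2/5) − 1 = -7/5.
For the column player: with q = P(b1), equating a1's and a3's payoffs gives −6q + 4 = 4q − 5 ⇒ q = 9/10.

-7/5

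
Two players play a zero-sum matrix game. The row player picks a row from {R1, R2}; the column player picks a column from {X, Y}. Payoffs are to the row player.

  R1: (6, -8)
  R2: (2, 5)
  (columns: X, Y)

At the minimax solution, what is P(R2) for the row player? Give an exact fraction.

Row minima: R1 → -8, R2 → 2; maximin = 2.
Column maxima: X → 6, Y → 5; minimax = 5.
2 ≠ 5, so there is no saddle point; optimal play is mixed.
Let the row player play R1 with probability p. Expected payoff against X: 6p + 2(1−p) = 4p + 2; against Y: (-8)p + 5(1−p) = −13p + 5.
Setting these equal: 4p + 2 = −13p + 5 ⇒ 17p = 3 ⇒ p = 3/17, and the value is (4)·(3/17) + 2 = 46/17.
For the column player: with q = P(X), equating R1's and R2's payoffs gives 14q − 8 = −3q + 5 ⇒ q = 13/17.

14/17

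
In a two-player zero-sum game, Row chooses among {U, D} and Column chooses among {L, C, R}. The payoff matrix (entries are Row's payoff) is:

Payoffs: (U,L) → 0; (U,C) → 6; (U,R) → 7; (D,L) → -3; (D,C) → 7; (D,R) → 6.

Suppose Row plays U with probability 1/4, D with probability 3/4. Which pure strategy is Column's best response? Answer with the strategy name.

L

If Column plays L, Row's expected payoff is (1/4)·0 + (3/4)·(-3) = -9/4.
If Column plays C, Row's expected payoff is (1/4)·6 + (3/4)·7 = 27/4.
If Column plays R, Row's expected payoff is (1/4)·7 + (3/4)·6 = 25/4.
Column minimizes Row's payoff; the smallest is -9/4, so the best response is L.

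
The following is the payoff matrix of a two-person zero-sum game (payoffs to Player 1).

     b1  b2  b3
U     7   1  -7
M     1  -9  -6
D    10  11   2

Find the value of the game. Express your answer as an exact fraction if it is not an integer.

Row minima: U → -7, M → -9, D → 2; maximin = 2.
Column maxima: b1 → 10, b2 → 11, b3 → 2; minimax = 2.
Since maximin = minimax = 2, there is a saddle point and the value is 2.

2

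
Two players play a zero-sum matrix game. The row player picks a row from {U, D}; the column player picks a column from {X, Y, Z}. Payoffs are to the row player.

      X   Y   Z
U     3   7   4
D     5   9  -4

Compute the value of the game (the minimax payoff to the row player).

Row minima: U → 3, D → -4; maximin = 3.
Column maxima: X → 5, Y → 9, Z → 4; minimax = 4.
3 ≠ 4, so there is no saddle point; optimal play is mixed.
Y is strictly dominated by X (it gives the row player strictly more in every row), so the column player never plays it.
On the remaining 2×2 (U, D vs X, Z):
Let the row player play U with probability p. Expected payoff against X: 3p + 5(1−p) = −2p + 5; against Z: 4p + (-4)(1−p) = 8p − 4.
Setting these equal: −2p + 5 = 8p − 4 ⇒ −10p = -9 ⇒ p = 9/10, and the value is (-2)·(9/10) + 5 = 16/5.
For the column player: with q = P(X), equating U's and D's payoffs gives −q + 4 = 9q − 4 ⇒ q = 4/5.

16/5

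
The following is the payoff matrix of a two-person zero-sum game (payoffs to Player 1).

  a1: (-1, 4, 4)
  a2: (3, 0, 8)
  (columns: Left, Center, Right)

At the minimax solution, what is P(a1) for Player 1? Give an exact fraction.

Row minima: a1 → -1, a2 → 0; maximin = 0.
Column maxima: Left → 3, Center → 4, Right → 8; minimax = 3.
0 ≠ 3, so there is no saddle point; optimal play is mixed.
Right is strictly dominated by Left (it gives Player 1 strictly more in every row), so Player 2 never plays it.
On the remaining 2×2 (a1, a2 vs Left, Center):
Let Player 1 play a1 with probability p. Expected payoff against Left: (-1)p + 3(1−p) = −4p + 3; against Center: 4p + 0(1−p) = 4p.
Setting these equal: −4p + 3 = 4p ⇒ −8p = -3 ⇒ p = 3/8, and the value is (-4)·(3/8) + 3 = 3/2.
For Player 2: with q = P(Left), equating a1's and a2's payoffs gives −5q + 4 = 3q ⇒ q = 1/2.

3/8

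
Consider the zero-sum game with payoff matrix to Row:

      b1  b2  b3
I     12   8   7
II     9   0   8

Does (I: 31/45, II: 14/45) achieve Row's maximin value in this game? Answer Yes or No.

No

Against b1 this mix gives (31/45)·12 + (14/45)·9 = 166/15.
Against b2 this mix gives (31/45)·8 + (14/45)·0 = 248/45.
Against b3 this mix gives (31/45)·7 + (14/45)·8 = 329/45.
Column will play b2, holding Row to 248/45. Shifting weight toward the row that does better against b2 would raise this floor (the equalizing mix achieves 64/9 against both b2 and b3), so the proposed strategy is not optimal.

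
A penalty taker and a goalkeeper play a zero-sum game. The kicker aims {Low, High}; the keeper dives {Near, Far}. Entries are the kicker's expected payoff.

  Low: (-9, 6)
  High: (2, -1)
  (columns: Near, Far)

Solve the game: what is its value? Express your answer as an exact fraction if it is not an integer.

Row minima: Low → -9, High → -1; maximin = -1.
Column maxima: Near → 2, Far → 6; minimax = 2.
-1 ≠ 2, so there is no saddle point; optimal play is mixed.
Let the kicker play Low with probability p. Expected payoff against Near: (-9)p + 2(1−p) = −11p + 2; against Far: 6p + (-1)(1−p) = 7p − 1.
Setting these equal: −11p + 2 = 7p − 1 ⇒ −18p = -3 ⇒ p = 1/6, and the value is (-11)·(1/6) + 2 = 1/6.
For the keeper: with q = P(Near), equating Low's and High's payoffs gives −15q + 6 = 3q − 1 ⇒ q = 7/18.

1/6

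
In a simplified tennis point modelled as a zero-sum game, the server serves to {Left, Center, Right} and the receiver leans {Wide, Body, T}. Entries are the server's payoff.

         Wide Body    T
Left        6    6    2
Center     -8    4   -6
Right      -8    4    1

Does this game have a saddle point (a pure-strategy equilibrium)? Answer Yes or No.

Yes

Row minima: Left → 2, Center → -8, Right → -8; maximin = 2.
Column maxima: Wide → 6, Body → 6, T → 2; minimax = 2.
maximin = minimax = 2, so a saddle point exists.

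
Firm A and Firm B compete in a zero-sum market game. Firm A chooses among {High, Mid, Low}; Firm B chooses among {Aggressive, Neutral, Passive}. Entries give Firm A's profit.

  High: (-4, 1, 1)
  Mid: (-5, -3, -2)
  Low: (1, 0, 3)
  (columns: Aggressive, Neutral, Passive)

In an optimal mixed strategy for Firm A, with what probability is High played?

Row minima: High → -4, Mid → -5, Low → 0; maximin = 0.
Column maxima: Aggressive → 1, Neutral → 1, Passive → 3; minimax = 1.
0 ≠ 1, so there is no saddle point; optimal play is mixed.
Mid is strictly dominated by High, so Firm A never plays it.
Passive is strictly dominated by Aggressive (it gives Firm A strictly more in every row), so Firm B never plays it.
On the remaining 2×2 (High, Low vs Aggressive, Neutral):
Let Firm A play High with probability p. Expected payoff against Aggressive: (-4)p + 1(1−p) = −5p + 1; against Neutral: 1p + 0(1−p) = p.
Setting these equal: −5p + 1 = p ⇒ −6p = -1 ⇒ p = 1/6, and the value is (-5)·(1/6) + 1 = 1/6.
For Firm B: with q = P(Aggressive), equating High's and Low's payoffs gives −5q + 1 = q ⇒ q = 1/6.

1/6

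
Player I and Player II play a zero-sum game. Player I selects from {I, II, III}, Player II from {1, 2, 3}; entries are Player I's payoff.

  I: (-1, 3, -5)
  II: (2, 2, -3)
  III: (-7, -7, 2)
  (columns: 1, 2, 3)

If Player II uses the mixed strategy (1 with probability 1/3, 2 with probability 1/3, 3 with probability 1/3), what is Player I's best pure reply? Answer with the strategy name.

Expected payoff of I: (1/3)·(-1) + (1/3)·3 + (1/3)·(-5) = -1.
Expected payoff of II: (1/3)·2 + (1/3)·2 + (1/3)·(-3) = 1/3.
Expected payoff of III: (1/3)·(-7) + (1/3)·(-7) + (1/3)·2 = -4.
The largest is 1/3, so Player I's best response is II.

II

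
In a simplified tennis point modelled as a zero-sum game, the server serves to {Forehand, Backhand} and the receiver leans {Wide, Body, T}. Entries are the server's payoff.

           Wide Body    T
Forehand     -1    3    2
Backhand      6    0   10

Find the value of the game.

Row minima: Forehand → -1, Backhand → 0; maximin = 0.
Column maxima: Wide → 6, Body → 3, T → 10; minimax = 3.
0 ≠ 3, so there is no saddle point; optimal play is mixed.
T is strictly dominated by Wide (it gives the server strictly more in every row), so the receiver never plays it.
On the remaining 2×2 (Forehand, Backhand vs Wide, Body):
Let the server play Forehand with probability p. Expected payoff against Wide: (-1)p + 6(1−p) = −7p + 6; against Body: 3p + 0(1−p) = 3p.
Setting these equal: −7p + 6 = 3p ⇒ −10p = -6 ⇒ p = 3/5, and the value is (-7)·(3/5) + 6 = 9/5.
For the receiver: with q = P(Wide), equating Forehand's and Backhand's payoffs gives −4q + 3 = 6q ⇒ q = 3/10.

9/5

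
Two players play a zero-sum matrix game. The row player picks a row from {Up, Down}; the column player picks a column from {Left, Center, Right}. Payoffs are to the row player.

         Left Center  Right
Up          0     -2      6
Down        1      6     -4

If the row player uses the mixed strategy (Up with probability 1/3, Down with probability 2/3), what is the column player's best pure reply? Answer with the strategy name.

If the column player plays Left, the row player's expected payoff is (1/3)·0 + (2/3)·1 = 2/3.
If the column player plays Center, the row player's expected payoff is (1/3)·(-2) + (2/3)·6 = 10/3.
If the column player plays Right, the row player's expected payoff is (1/3)·6 + (2/3)·(-4) = -2/3.
The column player minimizes the row player's payoff; the smallest is -2/3, so the best response is Right.

Right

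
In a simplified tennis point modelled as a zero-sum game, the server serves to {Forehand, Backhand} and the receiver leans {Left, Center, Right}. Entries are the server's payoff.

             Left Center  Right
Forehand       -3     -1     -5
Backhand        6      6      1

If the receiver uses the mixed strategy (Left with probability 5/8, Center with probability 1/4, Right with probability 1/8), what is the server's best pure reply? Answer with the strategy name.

Expected payoff of Forehand: (5/8)·(-3) + (1/4)·(-1) + (1/8)·(-5) = -11/4.
Expected payoff of Backhand: (5/8)·6 + (1/4)·6 + (1/8)·1 = 43/8.
The largest is 43/8, so the server's best response is Backhand.

Backhand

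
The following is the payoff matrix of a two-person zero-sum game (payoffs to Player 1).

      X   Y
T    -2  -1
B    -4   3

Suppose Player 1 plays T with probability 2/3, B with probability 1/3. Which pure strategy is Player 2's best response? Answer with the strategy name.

If Player 2 plays X, Player 1's expected payoff is (2/3)·(-2) + (1/3)·(-4) = -8/3.
If Player 2 plays Y, Player 1's expected payoff is (2/3)·(-1) + (1/3)·3 = 1/3.
Player 2 minimizes Player 1's payoff; the smallest is -8/3, so the best response is X.

X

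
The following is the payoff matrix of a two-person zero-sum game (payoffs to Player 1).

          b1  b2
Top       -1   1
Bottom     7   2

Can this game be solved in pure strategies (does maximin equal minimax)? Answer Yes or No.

Row minima: Top → -1, Bottom → 2; maximin = 2.
Column maxima: b1 → 7, b2 → 2; minimax = 2.
maximin = minimax = 2, so a saddle point exists.

Yes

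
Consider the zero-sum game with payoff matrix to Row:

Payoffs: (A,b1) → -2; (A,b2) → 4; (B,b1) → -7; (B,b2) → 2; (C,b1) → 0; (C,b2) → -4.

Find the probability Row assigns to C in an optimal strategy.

3/5

Row minima: A → -2, B → -7, C → -4; maximin = -2.
Column maxima: b1 → 0, b2 → 4; minimax = 0.
-2 ≠ 0, so there is no saddle point; optimal play is mixed.
B is strictly dominated by A, so Row never plays it.
On the remaining 2×2 (A, C vs b1, b2):
Let Row play A with probability p. Expected payoff against b1: (-2)p + 0(1−p) = −2p; against b2: 4p + (-4)(1−p) = 8p − 4.
Setting these equal: −2p = 8p − 4 ⇒ −10p = -4 ⇒ p = 2/5, and the value is (-2)·(2/5) = -4/5.
For Column: with q = P(b1), equating A's and C's payoffs gives −6q + 4 = 4q − 4 ⇒ q = 4/5.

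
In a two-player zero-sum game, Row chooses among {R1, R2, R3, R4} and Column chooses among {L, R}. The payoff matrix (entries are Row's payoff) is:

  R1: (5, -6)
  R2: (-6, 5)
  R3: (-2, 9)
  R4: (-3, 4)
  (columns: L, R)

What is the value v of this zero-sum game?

3/2

Row minima: R1 → -6, R2 → -6, R3 → -2, R4 → -3; maximin = -2.
Column maxima: L → 5, R → 9; minimax = 5.
-2 ≠ 5, so there is no saddle point; optimal play is mixed.
R2 is strictly dominated by R3, so Row never plays it.
R4 is strictly dominated by R3, so Row never plays it.
On the remaining 2×2 (R1, R3 vs L, R):
Let Row play R1 with probability p. Expected payoff against L: 5p + (-2)(1−p) = 7p − 2; against R: (-6)p + 9(1−p) = −15p + 9.
Setting these equal: 7p − 2 = −15p + 9 ⇒ 22p = 11 ⇒ p = 1/2, and the value is (7)·(1/2) − 2 = 3/2.
For Column: with q = P(L), equating R1's and R3's payoffs gives 11q − 6 = −11q + 9 ⇒ q = 15/22.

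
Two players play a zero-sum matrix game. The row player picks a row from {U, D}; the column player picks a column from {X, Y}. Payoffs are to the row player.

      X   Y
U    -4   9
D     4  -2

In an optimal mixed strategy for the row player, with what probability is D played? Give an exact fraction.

Row minima: U → -4, D → -2; maximin = -2.
Column maxima: X → 4, Y → 9; minimax = 4.
-2 ≠ 4, so there is no saddle point; optimal play is mixed.
Let the row player play U with probability p. Expected payoff against X: (-4)p + 4(1−p) = −8p + 4; against Y: 9p + (-2)(1−p) = 11p − 2.
Setting these equal: −8p + 4 = 11p − 2 ⇒ −19p = -6 ⇒ p = 6/19, and the value is (-8)·(6/19) + 4 = 28/19.
For the column player: with q = P(X), equating U's and D's payoffs gives −13q + 9 = 6q − 2 ⇒ q = 11/19.

13/19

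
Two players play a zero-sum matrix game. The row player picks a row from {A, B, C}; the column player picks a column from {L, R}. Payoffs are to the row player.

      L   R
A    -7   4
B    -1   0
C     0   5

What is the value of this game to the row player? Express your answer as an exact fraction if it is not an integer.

Row minima: A → -7, B → -1, C → 0; maximin = 0.
Column maxima: L → 0, R → 5; minimax = 0.
Since maximin = minimax = 0, there is a saddle point and the value is 0.

0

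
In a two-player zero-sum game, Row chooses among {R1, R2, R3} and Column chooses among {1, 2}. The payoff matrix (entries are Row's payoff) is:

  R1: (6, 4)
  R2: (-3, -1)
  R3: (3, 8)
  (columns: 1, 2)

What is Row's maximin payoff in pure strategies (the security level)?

4

Row minima: R1 → 4, R2 → -3, R3 → 3.
The best of these is 4.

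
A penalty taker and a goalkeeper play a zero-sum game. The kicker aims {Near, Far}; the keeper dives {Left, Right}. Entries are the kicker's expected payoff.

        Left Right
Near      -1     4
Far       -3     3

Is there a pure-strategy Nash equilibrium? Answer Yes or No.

Yes

Row minima: Near → -1, Far → -3; maximin = -1.
Column maxima: Left → -1, Right → 4; minimax = -1.
maximin = minimax = -1, so a saddle point exists.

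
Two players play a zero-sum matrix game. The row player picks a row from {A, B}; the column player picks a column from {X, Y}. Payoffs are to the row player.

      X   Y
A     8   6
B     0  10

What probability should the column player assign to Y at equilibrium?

2/3

Row minima: A → 6, B → 0; maximin = 6.
Column maxima: X → 8, Y → 10; minimax = 8.
6 ≠ 8, so there is no saddle point; optimal play is mixed.
Let the row player play A with probability p. Expected payoff against X: 8p + 0(1−p) = 8p; against Y: 6p + 10(1−p) = −4p + 10.
Setting these equal: 8p = −4p + 10 ⇒ 12p = 10 ⇒ p = 5/6, and the value is (8)·(5/6) = 20/3.
For the column player: with q = P(X), equating A's and B's payoffs gives 2q + 6 = −10q + 10 ⇒ q = 1/3.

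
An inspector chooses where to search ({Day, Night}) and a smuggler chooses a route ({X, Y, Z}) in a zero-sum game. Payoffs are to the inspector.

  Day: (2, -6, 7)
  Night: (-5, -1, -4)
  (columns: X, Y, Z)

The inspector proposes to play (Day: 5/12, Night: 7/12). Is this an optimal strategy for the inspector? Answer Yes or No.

Against X this mix gives (5/12)·2 + (7/12)·(-5) = -25/12.
Against Y this mix gives (5/12)·(-6) + (7/12)·(-1) = -37/12.
Against Z this mix gives (5/12)·7 + (7/12)·(-4) = 7/12.
The smuggler will play Y, holding the inspector to -37/12. Shifting weight toward the row that does better against Y would raise this floor (the equalizing mix achieves -8/3 against both Y and X), so the proposed strategy is not optimal.

No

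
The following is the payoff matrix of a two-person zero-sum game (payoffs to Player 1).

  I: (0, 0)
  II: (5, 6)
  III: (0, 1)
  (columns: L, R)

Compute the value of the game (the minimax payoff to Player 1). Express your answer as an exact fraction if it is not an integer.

5

Row minima: I → 0, II → 5, III → 0; maximin = 5.
Column maxima: L → 5, R → 6; minimax = 5.
Since maximin = minimax = 5, there is a saddle point and the value is 5.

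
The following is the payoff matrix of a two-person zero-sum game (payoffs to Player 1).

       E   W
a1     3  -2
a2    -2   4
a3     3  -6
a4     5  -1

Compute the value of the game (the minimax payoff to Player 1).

Row minima: a1 → -2, a2 → -2, a3 → -6, a4 → -1; maximin = -1.
Column maxima: E → 5, W → 4; minimax = 4.
-1 ≠ 4, so there is no saddle point; optimal play is mixed.
a1 is strictly dominated by a4, so Player 1 never plays it.
a3 is strictly dominated by a4, so Player 1 never plays it.
On the remaining 2×2 (a2, a4 vs E, W):
Let Player 1 play a2 with probability p. Expected payoff against E: (-2)p + 5(1−p) = −7p + 5; against W: 4p + (-1)(1−p) = 5p − 1.
Setting these equal: −7p + 5 = 5p − 1 ⇒ −12p = -6 ⇒ p = 1/2, and the value is (-7)·(1/2) + 5 = 3/2.
For Player 2: with q = P(E), equating a2's and a4's payoffs gives −6q + 4 = 6q − 1 ⇒ q = 5/12.

3/2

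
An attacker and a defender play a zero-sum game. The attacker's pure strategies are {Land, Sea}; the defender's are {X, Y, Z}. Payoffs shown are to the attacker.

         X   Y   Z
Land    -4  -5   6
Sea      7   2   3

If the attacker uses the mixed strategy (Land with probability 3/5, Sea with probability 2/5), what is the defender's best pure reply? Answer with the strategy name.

Y

If the defender plays X, the attacker's expected payoff is (3/5)·(-4) + (2/5)·7 = 2/5.
If the defender plays Y, the attacker's expected payoff is (3/5)·(-5) + (2/5)·2 = -11/5.
If the defender plays Z, the attacker's expected payoff is (3/5)·6 + (2/5)·3 = 24/5.
The defender minimizes the attacker's payoff; the smallest is -11/5, so the best response is Y.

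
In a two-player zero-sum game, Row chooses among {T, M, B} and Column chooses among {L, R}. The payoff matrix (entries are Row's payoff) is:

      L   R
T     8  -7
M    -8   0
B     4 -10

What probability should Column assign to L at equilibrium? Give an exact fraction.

7/23

Row minima: T → -7, M → -8, B → -10; maximin = -7.
Column maxima: L → 8, R → 0; minimax = 0.
-7 ≠ 0, so there is no saddle point; optimal play is mixed.
B is strictly dominated by T, so Row never plays it.
On the remaining 2×2 (T, M vs L, R):
Let Row play T with probability p. Expected payoff against L: 8p + (-8)(1−p) = 16p − 8; against R: (-7)p + 0(1−p) = −7p.
Setting these equal: 16p − 8 = −7p ⇒ 23p = 8 ⇒ p = 8/23, and the value is (16)·(8/23) − 8 = -56/23.
For Column: with q = P(L), equating T's and M's payoffs gives 15q − 7 = −8q ⇒ q = 7/23.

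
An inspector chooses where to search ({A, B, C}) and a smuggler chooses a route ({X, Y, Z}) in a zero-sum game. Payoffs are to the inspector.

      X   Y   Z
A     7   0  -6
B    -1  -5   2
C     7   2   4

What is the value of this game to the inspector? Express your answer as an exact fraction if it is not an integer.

Row minima: A → -6, B → -5, C → 2; maximin = 2.
Column maxima: X → 7, Y → 2, Z → 4; minimax = 2.
Since maximin = minimax = 2, there is a saddle point and the value is 2.

2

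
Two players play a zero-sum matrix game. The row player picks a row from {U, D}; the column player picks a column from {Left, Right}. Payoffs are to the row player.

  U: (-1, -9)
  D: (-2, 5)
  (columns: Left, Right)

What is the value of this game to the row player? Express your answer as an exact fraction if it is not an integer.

-23/15

Row minima: U → -9, D → -2; maximin = -2.
Column maxima: Left → -1, Right → 5; minimax = -1.
-2 ≠ -1, so there is no saddle point; optimal play is mixed.
Let the row player play U with probability p. Expected payoff against Left: (-1)p + (-2)(1−p) = p − 2; against Right: (-9)p + 5(1−p) = −14p + 5.
Setting these equal: p − 2 = −14p + 5 ⇒ 15p = 7 ⇒ p = 7/15, and the value is (1)·(7/15) − 2 = -23/15.
For the column player: with q = P(Left), equating U's and D's payoffs gives 8q − 9 = −7q + 5 ⇒ q = 14/15.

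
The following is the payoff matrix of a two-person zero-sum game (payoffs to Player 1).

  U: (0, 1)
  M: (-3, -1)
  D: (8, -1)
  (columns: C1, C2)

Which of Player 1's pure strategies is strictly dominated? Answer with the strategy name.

M

U gives a strictly higher payoff than M against every column: 0 > -3, 1 > -1.
So M is strictly dominated and Player 1 never plays it.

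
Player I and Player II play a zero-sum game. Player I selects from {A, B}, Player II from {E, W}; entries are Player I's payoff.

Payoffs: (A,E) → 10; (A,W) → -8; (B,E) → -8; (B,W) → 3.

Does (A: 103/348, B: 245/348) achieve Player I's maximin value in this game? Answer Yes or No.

Against E this mix gives (103/348)·10 + (245/348)·(-8) = -155/58.
Against W this mix gives (103/348)·(-8) + (245/348)·3 = -89/348.
Player II will play E, holding Player I to -155/58. Shifting weight toward the row that does better against E would raise this floor (the equalizing mix achieves -34/29 against both E and W), so the proposed strategy is not optimal.

No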